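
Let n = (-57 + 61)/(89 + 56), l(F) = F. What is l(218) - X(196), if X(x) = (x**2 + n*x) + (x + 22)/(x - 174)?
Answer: -60950239/1595 ≈ -38213.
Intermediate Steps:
n = 4/145 ≈ 0.027586
X(x) = x**2 + 4*x/145 + (22 + x)/(-174 + x) (X(x) = (x**2 + 4*x/145) + (x + 22)/(x - 174) = (x**2 + 4*x/145) + (22 + x)/(-174 + x) = x**2 + 4*x/145 + (22 + x)/(-174 + x))
l(218) - X(196) = 218 - (3190 - 25226*196**2 - 551*196 + 145*196**3)/(145*(-174 + 196)) = 218 - (3190 - 25226*38416 - 107996 + 145*7529536)/(145*22) = 218 - (3190 - 969082016 - 107996 + 1091782720)/(145*22) = 218 - 122595898/(145*22) = 218 - 1*61297949/1595 = 218 - 61297949/1595 = -60950239/1595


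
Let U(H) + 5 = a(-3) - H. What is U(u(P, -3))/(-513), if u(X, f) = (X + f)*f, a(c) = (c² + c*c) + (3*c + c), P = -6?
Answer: 26/513 ≈ 0.050682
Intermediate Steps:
a(c) = 2*c² + 4*c (a(c) = (c² + c²) + 4*c = 2*c² + 4*c)
u(X, f) = f*(X + f)
U(H) = 1 - H (U(H) = -5 + (2*(-3)*(2 - 3) - H) = -5 + (2*(-3)*(-1) - H) = -5 + (6 - H) = 1 - H)
U(u(P, -3))/(-513) = (1 - (-3)*(-6 - 3))/(-513) = (1 - (-3)*(-9))*(-1/513) = (1 - 1*27)*(-1/513) = (1 - 27)*(-1/513) = -26*(-1/513) = 26/513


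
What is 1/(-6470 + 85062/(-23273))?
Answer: -23273/150661372 ≈ -0.00015447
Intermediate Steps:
1/(-6470 + 85062/(-23273)) = 1/(-6470 + 85062*(-1/23273)) = 1/(-6470 - 85062/23273) = 1/(-150661372/23273) = -23273/150661372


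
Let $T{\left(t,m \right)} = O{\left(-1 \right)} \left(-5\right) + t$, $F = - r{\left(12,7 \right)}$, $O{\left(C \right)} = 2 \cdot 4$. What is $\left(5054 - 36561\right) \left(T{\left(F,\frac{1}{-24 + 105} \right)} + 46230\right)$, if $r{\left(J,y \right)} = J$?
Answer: $-1454930246$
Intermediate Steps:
$O{\left(C \right)} = 8$
$F = -12$ ($F = \left(-1\right) 12 = -12$)
$T{\left(t,m \right)} = -40 + t$ ($T{\left(t,m \right)} = 8 \left(-5\right) + t = -40 + t$)
$\left(5054 - 36561\right) \left(T{\left(F,\frac{1}{-24 + 105} \right)} + 46230\right) = \left(5054 - 36561\right) \left(\left(-40 - 12\right) + 46230\right) = - 31507 \left(-52 + 46230\right) = \left(-31507\right) 46178 = -1454930246$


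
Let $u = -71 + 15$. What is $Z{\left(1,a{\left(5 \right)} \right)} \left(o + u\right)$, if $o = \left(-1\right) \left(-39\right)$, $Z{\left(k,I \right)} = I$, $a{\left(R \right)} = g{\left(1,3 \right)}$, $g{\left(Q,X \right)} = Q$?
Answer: $-17$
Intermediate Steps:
$a{\left(R \right)} = 1$
$u = -56$
$o = 39$
$Z{\left(1,a{\left(5 \right)} \right)} \left(o + u\right) = 1 \left(39 - 56\right) = 1 \left(-17\right) = -17$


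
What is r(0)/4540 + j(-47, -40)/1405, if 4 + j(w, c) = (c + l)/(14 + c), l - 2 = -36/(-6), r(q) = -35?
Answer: -160543/16584620 ≈ -0.0096802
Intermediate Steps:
l = 8 (l = 2 - 36/(-6) = 2 - 36*(-1)/6 = 2 - 1*(-6) = 2 + 6 = 8)
j(w, c) = -4 + (8 + c)/(14 + c) (j(w, c) = -4 + (c + 8)/(14 + c) = -4 + (8 + c)/(14 + c))
r(0)/4540 + j(-47, -40)/1405 = -35/4540 + (3*(-16 - 1*(-40))/(14 - 40))/1405 = -35*1/4540 + (3*(-16 + 40)/(-26))*(1/1405) = -7/908 + (3*(-1/26)*24)*(1/1405) = -7/908 - 36/13*1/1405 = -7/908 - 36/18265 = -160543/16584620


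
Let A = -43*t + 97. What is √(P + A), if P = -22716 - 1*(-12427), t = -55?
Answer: I*√7827 ≈ 88.47*I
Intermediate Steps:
A = 2462 (A = -43*(-55) + 97 = 2365 + 97 = 2462)
P = -10289 (P = -22716 + 12427 = -10289)
√(P + A) = √(-10289 + 2462) = √(-7827) = I*√7827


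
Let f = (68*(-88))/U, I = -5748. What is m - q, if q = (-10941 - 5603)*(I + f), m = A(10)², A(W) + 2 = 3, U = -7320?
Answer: -86999468653/915 ≈ -9.5081e+7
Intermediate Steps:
A(W) = 1 (A(W) = -2 + 3 = 1)
f = 748/915 (f = (68*(-88))/(-7320) = -5984*(-1/7320) = 748/915 ≈ 0.81749)
m = 1 (m = 1² = 1)
q = 86999469568/915 (q = (-10941 - 5603)*(-5748 + 748/915) = -16544*(-5258672/915) = 86999469568/915 ≈ 9.5081e+7)
m - q = 1 - 1*86999469568/915 = 1 - 86999469568/915 = -86999468653/915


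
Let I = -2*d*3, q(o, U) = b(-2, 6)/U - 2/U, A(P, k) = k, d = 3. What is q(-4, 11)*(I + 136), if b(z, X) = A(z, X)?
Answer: 472/11 ≈ 42.909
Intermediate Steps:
b(z, X) = X
q(o, U) = 4/U (q(o, U) = 6/U - 2/U = 4/U)
I = -18 (I = -2*3*3 = -6*3 = -18)
q(-4, 11)*(I + 136) = (4/11)*(-18 + 136) = (4*(1/11))*118 = (4/11)*118 = 472/11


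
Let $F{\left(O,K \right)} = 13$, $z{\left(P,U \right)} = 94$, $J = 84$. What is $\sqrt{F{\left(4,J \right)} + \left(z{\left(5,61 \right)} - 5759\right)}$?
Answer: $6 i \sqrt{157} \approx 75.18 i$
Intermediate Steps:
$\sqrt{F{\left(4,J \right)} + \left(z{\left(5,61 \right)} - 5759\right)} = \sqrt{13 + \left(94 - 5759\right)} = \sqrt{13 - 5665} = \sqrt{-5652} = 6 i \sqrt{157}$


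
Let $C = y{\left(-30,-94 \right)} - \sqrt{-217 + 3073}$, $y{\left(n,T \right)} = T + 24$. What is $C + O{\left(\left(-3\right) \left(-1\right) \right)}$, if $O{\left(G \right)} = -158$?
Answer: $-228 - 2 \sqrt{714} \approx -281.44$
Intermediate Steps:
$y{\left(n,T \right)} = 24 + T$
$C = -70 - 2 \sqrt{714}$ ($C = \left(24 - 94\right) - \sqrt{-217 + 3073} = -70 - \sqrt{2856} = -70 - 2 \sqrt{714} \approx -123.44$)
$C + O{\left(\left(-3\right) \left(-1\right) \right)} = \left(-70 - 2 \sqrt{714}\right) - 158 = -228 - 2 \sqrt{714}$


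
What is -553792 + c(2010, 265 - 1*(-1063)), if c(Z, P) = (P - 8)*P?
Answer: 1199168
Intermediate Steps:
c(Z, P) = P*(-8 + P) (c(Z, P) = (-8 + P)*P = P*(-8 + P))
-553792 + c(2010, 265 - 1*(-1063)) = -553792 + (265 - 1*(-1063))*(-8 + (265 - 1*(-1063))) = -553792 + (265 + 1063)*(-8 + (265 + 1063)) = -553792 + 1328*(-8 + 1328) = -553792 + 1328*1320 = -553792 + 1752960 = 1199168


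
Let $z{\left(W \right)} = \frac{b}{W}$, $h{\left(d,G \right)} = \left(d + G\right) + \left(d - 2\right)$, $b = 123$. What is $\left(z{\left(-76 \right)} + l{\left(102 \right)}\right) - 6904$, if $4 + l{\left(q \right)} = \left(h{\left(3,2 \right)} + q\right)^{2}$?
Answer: $\frac{361333}{76} \approx 4754.4$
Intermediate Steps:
$h{\left(d,G \right)} = -2 + G + 2 d$ ($h{\left(d,G \right)} = \left(G + d\right) + \left(-2 + d\right) = -2 + G + 2 d$)
$l{\left(q \right)} = -4 + \left(6 + q\right)^{2}$ ($l{\left(q \right)} = -4 + \left(\left(-2 + 2 + 2 \cdot 3\right) + q\right)^{2} = -4 + \left(\left(-2 + 2 + 6\right) + q\right)^{2} = -4 + \left(6 + q\right)^{2}$)
$z{\left(W \right)} = \frac{123}{W}$
$\left(z{\left(-76 \right)} + l{\left(102 \right)}\right) - 6904 = \left(\frac{123}{-76} - \left(4 - \left(6 + 102\right)^{2}\right)\right) - 6904 = \left(123 \left(- \frac{1}{76}\right) - \left(4 - 108^{2}\right)\right) - 6904 = \left(- \frac{123}{76} + \left(-4 + 11664\right)\right) - 6904 = \left(- \frac{123}{76} + 11660\right) - 6904 = \frac{886037}{76} - 6904 = \frac{361333}{76}$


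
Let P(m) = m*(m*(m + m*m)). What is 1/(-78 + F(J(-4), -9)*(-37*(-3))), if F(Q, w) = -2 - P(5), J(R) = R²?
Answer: -1/83550 ≈ -1.1969e-5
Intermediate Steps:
P(m) = m²*(m + m²) (P(m) = m*(m*(m + m²)) = m²*(m + m²))
F(Q, w) = -752 (F(Q, w) = -2 - 5³*(1 + 5) = -2 - 125*6 = -2 - 1*750 = -2 - 750 = -752)
1/(-78 + F(J(-4), -9)*(-37*(-3))) = 1/(-78 - (-27824)*(-3)) = 1/(-78 - 752*111) = 1/(-78 - 83472) = 1/(-83550) = -1/83550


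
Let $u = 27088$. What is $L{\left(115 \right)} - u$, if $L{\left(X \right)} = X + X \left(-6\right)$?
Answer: $-27663$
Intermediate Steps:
$L{\left(X \right)} = - 5 X$ ($L{\left(X \right)} = X - 6 X = - 5 X$)
$L{\left(115 \right)} - u = \left(-5\right) 115 - 27088 = -575 - 27088 = -27663$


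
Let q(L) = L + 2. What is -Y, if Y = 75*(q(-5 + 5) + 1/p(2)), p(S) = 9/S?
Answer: -500/3 ≈ -166.67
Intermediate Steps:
q(L) = 2 + L
Y = 500/3 (Y = 75*((2 + (-5 + 5)) + 1/(9/2)) = 75*((2 + 0) + 1/(9*(1/2))) = 75*(2 + 1/(9/2)) = 75*(2 + 2/9) = 75*(20/9) = 500/3 ≈ 166.67)
-Y = -1*500/3 = -500/3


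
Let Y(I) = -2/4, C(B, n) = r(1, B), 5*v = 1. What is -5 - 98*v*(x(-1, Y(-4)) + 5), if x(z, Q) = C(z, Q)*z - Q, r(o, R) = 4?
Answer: -172/5 ≈ -34.400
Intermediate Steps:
v = ⅕ (v = (⅕)*1 = ⅕ ≈ 0.20000)
C(B, n) = 4
Y(I) = -½ (Y(I) = -2*¼ = -½)
x(z, Q) = -Q + 4*z (x(z, Q) = 4*z - Q = -Q + 4*z)
-5 - 98*v*(x(-1, Y(-4)) + 5) = -5 - 98*((-1*(-½) + 4*(-1)) + 5)/5 = -5 - 98*((½ - 4) + 5)/5 = -5 - 98*(-7/2 + 5)/5 = -5 - 98*3/(5*2) = -5 - 98*3/10 = -5 - 147/5 = -172/5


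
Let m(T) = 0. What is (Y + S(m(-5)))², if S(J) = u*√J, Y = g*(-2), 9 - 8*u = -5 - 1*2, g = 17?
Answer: 1156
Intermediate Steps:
u = 2 (u = 9/8 - (-5 - 1*2)/8 = 9/8 - (-5 - 2)/8 = 9/8 - ⅛*(-7) = 9/8 + 7/8 = 2)
Y = -34 (Y = 17*(-2) = -34)
S(J) = 2*√J
(Y + S(m(-5)))² = (-34 + 2*√0)² = (-34 + 2*0)² = (-34 + 0)² = (-34)² = 1156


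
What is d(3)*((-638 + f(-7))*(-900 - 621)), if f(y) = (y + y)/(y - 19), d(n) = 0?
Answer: 0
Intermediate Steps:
f(y) = 2*y/(-19 + y) (f(y) = (2*y)/(-19 + y) = 2*y/(-19 + y))
d(3)*((-638 + f(-7))*(-900 - 621)) = 0*((-638 + 2*(-7)/(-19 - 7))*(-900 - 621)) = 0*((-638 + 2*(-7)/(-26))*(-1521)) = 0*((-638 + 2*(-7)*(-1/26))*(-1521)) = 0*((-638 + 7/13)*(-1521)) = 0*(-8287/13*(-1521)) = 0*969579 = 0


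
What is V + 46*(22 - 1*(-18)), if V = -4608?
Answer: -2768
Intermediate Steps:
V + 46*(22 - 1*(-18)) = -4608 + 46*(22 - 1*(-18)) = -4608 + 46*(22 + 18) = -4608 + 46*40 = -4608 + 1840 = -2768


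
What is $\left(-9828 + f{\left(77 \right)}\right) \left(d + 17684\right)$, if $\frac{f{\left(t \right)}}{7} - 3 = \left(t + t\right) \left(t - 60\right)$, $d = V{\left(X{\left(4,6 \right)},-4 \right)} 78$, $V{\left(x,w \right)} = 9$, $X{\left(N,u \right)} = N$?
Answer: $156630334$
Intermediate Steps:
$d = 702$ ($d = 9 \cdot 78 = 702$)
$f{\left(t \right)} = 21 + 14 t \left(-60 + t\right)$ ($f{\left(t \right)} = 21 + 7 \left(t + t\right) \left(t - 60\right) = 21 + 7 \cdot 2 t \left(t - 60\right) = 21 + 7 \cdot 2 t \left(-60 + t\right) = 21 + 14 t \left(-60 + t\right)$)
$\left(-9828 + f{\left(77 \right)}\right) \left(d + 17684\right) = \left(-9828 + \left(21 - 64680 + 14 \cdot 77^{2}\right)\right) \left(702 + 17684\right) = \left(-9828 + \left(21 - 64680 + 14 \cdot 5929\right)\right) 18386 = \left(-9828 + \left(21 - 64680 + 83006\right)\right) 18386 = \left(-9828 + 18347\right) 18386 = 8519 \cdot 18386 = 156630334$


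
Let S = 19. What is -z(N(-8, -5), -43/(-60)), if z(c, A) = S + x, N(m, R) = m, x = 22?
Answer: -41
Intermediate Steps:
z(c, A) = 41 (z(c, A) = 19 + 22 = 41)
-z(N(-8, -5), -43/(-60)) = -1*41 = -41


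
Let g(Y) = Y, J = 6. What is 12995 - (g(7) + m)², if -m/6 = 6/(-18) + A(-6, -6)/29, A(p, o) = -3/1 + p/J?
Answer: 10847570/841 ≈ 12898.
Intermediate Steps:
A(p, o) = -3 + p/6 (A(p, o) = -3/1 + p/6 = -3*1 + p*(⅙) = -3 + p/6)
m = 82/29 (m = -6*(6/(-18) + (-3 + (⅙)*(-6))/29) = -6*(6*(-1/18) + (-3 - 1)*(1/29)) = -6*(-⅓ - 4*1/29) = -6*(-⅓ - 4/29) = -6*(-41/87) = 82/29 ≈ 2.8276)
12995 - (g(7) + m)² = 12995 - (7 + 82/29)² = 12995 - (285/29)² = 12995 - 1*81225/841 = 12995 - 81225/841 = 10847570/841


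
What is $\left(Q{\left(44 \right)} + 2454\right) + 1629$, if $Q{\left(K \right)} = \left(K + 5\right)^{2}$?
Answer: $6484$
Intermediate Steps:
$Q{\left(K \right)} = \left(5 + K\right)^{2}$
$\left(Q{\left(44 \right)} + 2454\right) + 1629 = \left(\left(5 + 44\right)^{2} + 2454\right) + 1629 = \left(49^{2} + 2454\right) + 1629 = \left(2401 + 2454\right) + 1629 = 4855 + 1629 = 6484$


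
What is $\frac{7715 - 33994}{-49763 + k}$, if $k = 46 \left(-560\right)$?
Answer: $\frac{26279}{75523} \approx 0.34796$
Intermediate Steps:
$k = -25760$
$\frac{7715 - 33994}{-49763 + k} = \frac{7715 - 33994}{-49763 - 25760} = - \frac{26279}{-75523} = \left(-26279\right) \left(- \frac{1}{75523}\right) = \frac{26279}{75523}$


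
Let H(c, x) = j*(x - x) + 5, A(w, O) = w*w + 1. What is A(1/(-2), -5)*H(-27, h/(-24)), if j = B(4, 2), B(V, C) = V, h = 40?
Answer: 25/4 ≈ 6.2500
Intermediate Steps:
j = 4
A(w, O) = 1 + w² (A(w, O) = w² + 1 = 1 + w²)
H(c, x) = 5 (H(c, x) = 4*(x - x) + 5 = 4*0 + 5 = 0 + 5 = 5)
A(1/(-2), -5)*H(-27, h/(-24)) = (1 + (1/(-2))²)*5 = (1 + (-½)²)*5 = (1 + ¼)*5 = (5/4)*5 = 25/4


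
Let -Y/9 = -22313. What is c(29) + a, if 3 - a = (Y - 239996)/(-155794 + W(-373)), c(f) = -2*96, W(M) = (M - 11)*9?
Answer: -4305347/22750 ≈ -189.25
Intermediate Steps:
W(M) = -99 + 9*M (W(M) = (-11 + M)*9 = -99 + 9*M)
c(f) = -192
Y = 200817 (Y = -9*(-22313) = 200817)
a = 62653/22750 (a = 3 - (200817 - 239996)/(-155794 + (-99 + 9*(-373))) = 3 - (-39179)/(-155794 + (-99 - 3357)) = 3 - (-39179)/(-155794 - 3456) = 3 - (-39179)/(-159250) = 3 - (-39179)*(-1)/159250 = 3 - 1*5597/22750 = 3 - 5597/22750 = 62653/22750 ≈ 2.7540)
c(29) + a = -192 + 62653/22750 = -4305347/22750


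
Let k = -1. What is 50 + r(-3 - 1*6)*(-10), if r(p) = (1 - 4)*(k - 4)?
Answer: -100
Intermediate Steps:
r(p) = 15 (r(p) = (1 - 4)*(-1 - 4) = -3*(-5) = 15)
50 + r(-3 - 1*6)*(-10) = 50 + 15*(-10) = 50 - 150 = -100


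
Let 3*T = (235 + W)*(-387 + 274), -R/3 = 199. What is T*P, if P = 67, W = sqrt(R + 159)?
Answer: -1779185/3 - 7571*I*sqrt(438)/3 ≈ -5.9306e+5 - 52816.0*I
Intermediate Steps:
R = -597 (R = -3*199 = -597)
W = I*sqrt(438) (W = sqrt(-597 + 159) = sqrt(-438) = I*sqrt(438) ≈ 20.928*I)
T = -26555/3 - 113*I*sqrt(438)/3 (T = ((235 + I*sqrt(438))*(-387 + 274))/3 = ((235 + I*sqrt(438))*(-113))/3 = (-26555 - 113*I*sqrt(438))/3 = -26555/3 - 113*I*sqrt(438)/3 ≈ -8851.7 - 788.3*I)
T*P = (-26555/3 - 113*I*sqrt(438)/3)*67 = -1779185/3 - 7571*I*sqrt(438)/3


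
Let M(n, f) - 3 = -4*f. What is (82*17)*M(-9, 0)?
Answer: 4182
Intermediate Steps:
M(n, f) = 3 - 4*f
(82*17)*M(-9, 0) = (82*17)*(3 - 4*0) = 1394*(3 + 0) = 1394*3 = 4182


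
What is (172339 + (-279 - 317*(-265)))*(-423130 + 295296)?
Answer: -32733813210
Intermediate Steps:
(172339 + (-279 - 317*(-265)))*(-423130 + 295296) = (172339 + (-279 + 84005))*(-127834) = (172339 + 83726)*(-127834) = 256065*(-127834) = -32733813210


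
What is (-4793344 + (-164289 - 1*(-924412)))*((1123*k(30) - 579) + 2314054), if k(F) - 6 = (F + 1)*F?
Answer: -13570187476263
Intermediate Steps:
k(F) = 6 + F*(1 + F) (k(F) = 6 + (F + 1)*F = 6 + (1 + F)*F = 6 + F*(1 + F))
(-4793344 + (-164289 - 1*(-924412)))*((1123*k(30) - 579) + 2314054) = (-4793344 + (-164289 - 1*(-924412)))*((1123*(6 + 30 + 30**2) - 579) + 2314054) = (-4793344 + (-164289 + 924412))*((1123*(6 + 30 + 900) - 579) + 2314054) = (-4793344 + 760123)*((1123*936 - 579) + 2314054) = -4033221*((1051128 - 579) + 2314054) = -4033221*(1050549 + 2314054) = -4033221*3364603 = -13570187476263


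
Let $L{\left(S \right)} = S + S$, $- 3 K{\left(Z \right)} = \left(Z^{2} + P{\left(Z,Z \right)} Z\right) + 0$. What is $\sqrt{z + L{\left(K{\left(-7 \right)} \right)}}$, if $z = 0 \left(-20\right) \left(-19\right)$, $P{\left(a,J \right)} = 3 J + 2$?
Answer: $\frac{2 i \sqrt{273}}{3} \approx 11.015 i$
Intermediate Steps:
$P{\left(a,J \right)} = 2 + 3 J$
$z = 0$ ($z = 0 \left(-19\right) = 0$)
$K{\left(Z \right)} = - \frac{Z^{2}}{3} - \frac{Z \left(2 + 3 Z\right)}{3}$ ($K{\left(Z \right)} = - \frac{\left(Z^{2} + \left(2 + 3 Z\right) Z\right) + 0}{3} = - \frac{\left(Z^{2} + Z \left(2 + 3 Z\right)\right) + 0}{3} = - \frac{Z^{2} + Z \left(2 + 3 Z\right)}{3} = - \frac{Z^{2}}{3} - \frac{Z \left(2 + 3 Z\right)}{3}$)
$L{\left(S \right)} = 2 S$
$\sqrt{z + L{\left(K{\left(-7 \right)} \right)}} = \sqrt{0 + 2 \left(\left(- \frac{2}{3}\right) \left(-7\right) \left(1 + 2 \left(-7\right)\right)\right)} = \sqrt{0 + 2 \left(\left(- \frac{2}{3}\right) \left(-7\right) \left(1 - 14\right)\right)} = \sqrt{0 + 2 \left(\left(- \frac{2}{3}\right) \left(-7\right) \left(-13\right)\right)} = \sqrt{0 + 2 \left(- \frac{182}{3}\right)} = \sqrt{0 - \frac{364}{3}} = \sqrt{- \frac{364}{3}} = \frac{2 i \sqrt{273}}{3}$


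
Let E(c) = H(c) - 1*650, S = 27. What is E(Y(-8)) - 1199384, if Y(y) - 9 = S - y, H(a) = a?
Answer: -1199990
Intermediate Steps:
Y(y) = 36 - y (Y(y) = 9 + (27 - y) = 36 - y)
E(c) = -650 + c (E(c) = c - 1*650 = c - 650 = -650 + c)
E(Y(-8)) - 1199384 = (-650 + (36 - 1*(-8))) - 1199384 = (-650 + (36 + 8)) - 1199384 = (-650 + 44) - 1199384 = -606 - 1199384 = -1199990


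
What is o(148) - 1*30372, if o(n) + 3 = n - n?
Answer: -30375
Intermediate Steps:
o(n) = -3 (o(n) = -3 + (n - n) = -3 + 0 = -3)
o(148) - 1*30372 = -3 - 1*30372 = -3 - 30372 = -30375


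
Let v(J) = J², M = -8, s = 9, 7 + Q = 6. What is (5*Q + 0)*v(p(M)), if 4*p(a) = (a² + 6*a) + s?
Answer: -3125/16 ≈ -195.31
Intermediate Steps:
Q = -1 (Q = -7 + 6 = -1)
p(a) = 9/4 + a²/4 + 3*a/2 (p(a) = ((a² + 6*a) + 9)/4 = (9 + a² + 6*a)/4 = 9/4 + a²/4 + 3*a/2)
(5*Q + 0)*v(p(M)) = (5*(-1) + 0)*(9/4 + (¼)*(-8)² + (3/2)*(-8))² = (-5 + 0)*(9/4 + (¼)*64 - 12)² = -5*(9/4 + 16 - 12)² = -5*(25/4)² = -5*625/16 = -3125/16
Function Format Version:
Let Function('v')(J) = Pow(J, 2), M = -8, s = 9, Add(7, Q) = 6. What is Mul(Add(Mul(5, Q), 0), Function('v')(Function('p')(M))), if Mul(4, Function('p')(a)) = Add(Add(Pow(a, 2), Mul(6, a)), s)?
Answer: Rational(-3125, 16) ≈ -195.31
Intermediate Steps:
Q = -1 (Q = Add(-7, 6) = -1)
Function('p')(a) = Add(Rational(9, 4), Mul(Rational(1, 4), Pow(a, 2)), Mul(Rational(3, 2), a)) (Function('p')(a) = Mul(Rational(1, 4), Add(Add(Pow(a, 2), Mul(6, a)), 9)) = Mul(Rational(1, 4), Add(9, Pow(a, 2), Mul(6, a))) = Add(Rational(9, 4), Mul(Rational(1, 4), Pow(a, 2)), Mul(Rational(3, 2), a)))
Mul(Add(Mul(5, Q), 0), Function('v')(Function('p')(M))) = Mul(Add(Mul(5, -1), 0), Pow(Add(Rational(9, 4), Mul(Rational(1, 4), Pow(-8, 2)), Mul(Rational(3, 2), -8)), 2)) = Mul(Add(-5, 0), Pow(Add(Rational(9, 4), Mul(Rational(1, 4), 64), -12), 2)) = Mul(-5, Pow(Add(Rational(9, 4), 16, -12), 2)) = Mul(-5, Pow(Rational(25, 4), 2)) = Mul(-5, Rational(625, 16)) = Rational(-3125, 16)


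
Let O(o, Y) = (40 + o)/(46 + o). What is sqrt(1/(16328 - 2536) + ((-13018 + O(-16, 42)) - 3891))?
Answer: I*sqrt(5025414602770)/17240 ≈ 130.03*I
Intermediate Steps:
O(o, Y) = (40 + o)/(46 + o)
sqrt(1/(16328 - 2536) + ((-13018 + O(-16, 42)) - 3891)) = sqrt(1/(16328 - 2536) + ((-13018 + (40 - 16)/(46 - 16)) - 3891)) = sqrt(1/13792 + ((-13018 + 24/30) - 3891)) = sqrt(1/13792 + ((-13018 + (1/30)*24) - 3891)) = sqrt(1/13792 + ((-13018 + 4/5) - 3891)) = sqrt(1/13792 + (-65086/5 - 3891)) = sqrt(1/13792 - 84541/5) = sqrt(-1165989467/68960) = I*sqrt(5025414602770)/17240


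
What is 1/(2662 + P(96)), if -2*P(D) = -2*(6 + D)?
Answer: 1/2764 ≈ 0.00036179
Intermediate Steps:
P(D) = 6 + D (P(D) = -(-1)*(6 + D) = -(-12 - 2*D)/2 = 6 + D)
1/(2662 + P(96)) = 1/(2662 + (6 + 96)) = 1/(2662 + 102) = 1/2764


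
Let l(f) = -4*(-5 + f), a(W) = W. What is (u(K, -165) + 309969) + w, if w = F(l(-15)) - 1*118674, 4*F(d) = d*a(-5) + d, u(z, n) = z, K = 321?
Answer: 191536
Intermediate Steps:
l(f) = 20 - 4*f
F(d) = -d (F(d) = (d*(-5) + d)/4 = (-5*d + d)/4 = (-4*d)/4 = -d)
w = -118754 (w = -(20 - 4*(-15)) - 1*118674 = -(20 + 60) - 118674 = -1*80 - 118674 = -80 - 118674 = -118754)
(u(K, -165) + 309969) + w = (321 + 309969) - 118754 = 310290 - 118754 = 191536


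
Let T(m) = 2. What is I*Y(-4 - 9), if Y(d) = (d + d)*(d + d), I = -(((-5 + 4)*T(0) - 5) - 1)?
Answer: 5408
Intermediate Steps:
I = 8 (I = -(((-5 + 4)*2 - 5) - 1) = -((-1*2 - 5) - 1) = -((-2 - 5) - 1) = -(-7 - 1) = -1*(-8) = 8)
Y(d) = 4*d² (Y(d) = (2*d)*(2*d) = 4*d²)
I*Y(-4 - 9) = 8*(4*(-4 - 9)²) = 8*(4*(-13)²) = 8*(4*169) = 8*676 = 5408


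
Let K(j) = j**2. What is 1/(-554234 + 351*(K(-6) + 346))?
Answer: -1/420152 ≈ -2.3801e-6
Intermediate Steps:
1/(-554234 + 351*(K(-6) + 346)) = 1/(-554234 + 351*((-6)**2 + 346)) = 1/(-554234 + 351*(36 + 346)) = 1/(-554234 + 351*382) = 1/(-554234 + 134082) = 1/(-420152) = -1/420152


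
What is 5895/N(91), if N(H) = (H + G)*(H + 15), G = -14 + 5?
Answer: 5895/8692 ≈ 0.67821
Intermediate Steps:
G = -9
N(H) = (-9 + H)*(15 + H) (N(H) = (H - 9)*(H + 15) = (-9 + H)*(15 + H))
5895/N(91) = 5895/(-135 + 91² + 6*91) = 5895/(-135 + 8281 + 546) = 5895/8692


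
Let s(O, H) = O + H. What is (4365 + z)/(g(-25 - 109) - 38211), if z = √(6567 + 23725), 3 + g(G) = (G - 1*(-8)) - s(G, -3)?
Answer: -4365/38203 - 2*√7573/38203 ≈ -0.11881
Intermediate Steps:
s(O, H) = H + O
g(G) = 8 (g(G) = -3 + ((G - 1*(-8)) - (-3 + G)) = -3 + ((G + 8) + (3 - G)) = -3 + ((8 + G) + (3 - G)) = -3 + 11 = 8)
z = 2*√7573 (z = √30292 = 2*√7573 ≈ 174.05)
(4365 + z)/(g(-25 - 109) - 38211) = (4365 + 2*√7573)/(8 - 38211) = (4365 + 2*√7573)/(-38203) = (4365 + 2*√7573)*(-1/38203) = -4365/38203 - 2*√7573/38203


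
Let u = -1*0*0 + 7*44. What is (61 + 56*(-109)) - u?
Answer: -6351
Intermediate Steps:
u = 308 (u = 0*0 + 308 = 0 + 308 = 308)
(61 + 56*(-109)) - u = (61 + 56*(-109)) - 1*308 = (61 - 6104) - 308 = -6043 - 308 = -6351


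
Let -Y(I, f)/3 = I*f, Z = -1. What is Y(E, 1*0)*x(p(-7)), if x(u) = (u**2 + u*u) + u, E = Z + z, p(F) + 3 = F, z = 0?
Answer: 0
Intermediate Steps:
p(F) = -3 + F
E = -1 (E = -1 + 0 = -1)
Y(I, f) = -3*I*f
x(u) = u + 2*u**2 (x(u) = (u**2 + u**2) + u = 2*u**2 + u = u + 2*u**2)
Y(E, 1*0)*x(p(-7)) = (-3*(-1)*1*0)*((-3 - 7)*(1 + 2*(-3 - 7))) = (-3*(-1)*0)*(-10*(1 + 2*(-10))) = 0*(-10*(1 - 20)) = 0*(-10*(-19)) = 0*190 = 0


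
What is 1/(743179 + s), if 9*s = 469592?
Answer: 9/7158203 ≈ 1.2573e-6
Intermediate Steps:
s = 469592/9 (s = (⅑)*469592 = 469592/9 ≈ 52177.)
1/(743179 + s) = 1/(743179 + 469592/9) = 1/(7158203/9) = 9/7158203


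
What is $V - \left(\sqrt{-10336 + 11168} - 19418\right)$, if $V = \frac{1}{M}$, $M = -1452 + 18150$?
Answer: $\frac{324241765}{16698} - 8 \sqrt{13} \approx 19389.0$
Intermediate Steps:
$M = 16698$
$V = \frac{1}{16698} \approx 5.9887 \cdot 10^{-5}$
$V - \left(\sqrt{-10336 + 11168} - 19418\right) = \frac{1}{16698} - \left(\sqrt{-10336 + 11168} - 19418\right) = \frac{1}{16698} - \left(\sqrt{832} - 19418\right) = \frac{1}{16698} - \left(8 \sqrt{13} - 19418\right) = \frac{1}{16698} - \left(-19418 + 8 \sqrt{13}\right) = \frac{1}{16698} + \left(19418 - 8 \sqrt{13}\right) = \frac{324241765}{16698} - 8 \sqrt{13}$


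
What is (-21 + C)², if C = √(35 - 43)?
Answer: 433 - 84*I*√2 ≈ 433.0 - 118.79*I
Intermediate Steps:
C = 2*I*√2 (C = √(-8) = 2*I*√2 ≈ 2.8284*I)
(-21 + C)² = (-21 + 2*I*√2)²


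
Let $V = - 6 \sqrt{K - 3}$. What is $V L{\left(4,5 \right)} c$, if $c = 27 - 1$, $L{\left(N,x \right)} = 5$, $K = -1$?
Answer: $- 1560 i \approx - 1560.0 i$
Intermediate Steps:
$c = 26$
$V = - 12 i$ ($V = - 6 \sqrt{-1 - 3} = - 6 \sqrt{-4} = - 6 \cdot 2 i = - 12 i \approx - 12.0 i$)
$V L{\left(4,5 \right)} c = - 12 i 5 \cdot 26 = - 60 i 26 = - 1560 i$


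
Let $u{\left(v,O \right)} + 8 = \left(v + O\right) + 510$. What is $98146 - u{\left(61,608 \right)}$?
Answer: $96975$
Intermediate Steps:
$u{\left(v,O \right)} = 502 + O + v$ ($u{\left(v,O \right)} = -8 + \left(\left(v + O\right) + 510\right) = -8 + \left(\left(O + v\right) + 510\right) = -8 + \left(510 + O + v\right) = 502 + O + v$)
$98146 - u{\left(61,608 \right)} = 98146 - \left(502 + 608 + 61\right) = 98146 - 1171 = 96975$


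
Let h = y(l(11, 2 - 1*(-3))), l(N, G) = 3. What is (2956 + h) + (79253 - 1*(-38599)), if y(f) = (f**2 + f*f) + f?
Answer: 120829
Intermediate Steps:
y(f) = f + 2*f**2 (y(f) = (f**2 + f**2) + f = 2*f**2 + f = f + 2*f**2)
h = 21 (h = 3*(1 + 2*3) = 3*(1 + 6) = 3*7 = 21)
(2956 + h) + (79253 - 1*(-38599)) = (2956 + 21) + (79253 - 1*(-38599)) = 2977 + (79253 + 38599) = 2977 + 117852 = 120829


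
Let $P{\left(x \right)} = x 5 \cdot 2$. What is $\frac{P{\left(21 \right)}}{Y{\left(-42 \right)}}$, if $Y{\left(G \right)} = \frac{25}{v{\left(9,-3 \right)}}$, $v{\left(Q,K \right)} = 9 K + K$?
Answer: $-252$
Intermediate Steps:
$v{\left(Q,K \right)} = 10 K$
$P{\left(x \right)} = 10 x$ ($P{\left(x \right)} = 5 x 2 = 10 x$)
$Y{\left(G \right)} = - \frac{5}{6}$ ($Y{\left(G \right)} = \frac{25}{10 \left(-3\right)} = \frac{25}{-30} = 25 \left(- \frac{1}{30}\right) = - \frac{5}{6}$)
$\frac{P{\left(21 \right)}}{Y{\left(-42 \right)}} = \frac{10 \cdot 21}{- \frac{5}{6}} = 210 \left(- \frac{6}{5}\right) = -252$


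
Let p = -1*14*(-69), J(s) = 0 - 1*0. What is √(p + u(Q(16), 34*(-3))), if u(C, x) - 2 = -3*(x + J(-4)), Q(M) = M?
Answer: 7*√26 ≈ 35.693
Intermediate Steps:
J(s) = 0 (J(s) = 0 + 0 = 0)
u(C, x) = 2 - 3*x (u(C, x) = 2 - 3*(x + 0) = 2 - 3*x)
p = 966 (p = -14*(-69) = 966)
√(p + u(Q(16), 34*(-3))) = √(966 + (2 - 102*(-3))) = √(966 + (2 - 3*(-102))) = √(966 + (2 + 306)) = √(966 + 308) = √1274 = 7*√26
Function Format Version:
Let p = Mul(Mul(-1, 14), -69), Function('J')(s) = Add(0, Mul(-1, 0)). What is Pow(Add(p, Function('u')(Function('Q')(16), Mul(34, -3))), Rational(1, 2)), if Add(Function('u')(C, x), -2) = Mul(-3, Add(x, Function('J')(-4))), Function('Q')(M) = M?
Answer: Mul(7, Pow(26, Rational(1, 2))) ≈ 35.693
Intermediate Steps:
Function('J')(s) = 0 (Function('J')(s) = Add(0, 0) = 0)
Function('u')(C, x) = Add(2, Mul(-3, x)) (Function('u')(C, x) = Add(2, Mul(-3, Add(x, 0))) = Add(2, Mul(-3, x)))
p = 966 (p = Mul(-14, -69) = 966)
Pow(Add(p, Function('u')(Function('Q')(16), Mul(34, -3))), Rational(1, 2)) = Pow(Add(966, Add(2, Mul(-3, Mul(34, -3)))), Rational(1, 2)) = Pow(Add(966, Add(2, Mul(-3, -102))), Rational(1, 2)) = Pow(Add(966, Add(2, 306)), Rational(1, 2)) = Pow(Add(966, 308), Rational(1, 2)) = Pow(1274, Rational(1, 2)) = Mul(7, Pow(26, Rational(1, 2)))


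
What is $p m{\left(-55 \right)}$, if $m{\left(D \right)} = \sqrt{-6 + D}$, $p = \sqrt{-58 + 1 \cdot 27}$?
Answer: $- \sqrt{1891} \approx -43.486$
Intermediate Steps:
$p = i \sqrt{31}$ ($p = \sqrt{-58 + 27} = \sqrt{-31} = i \sqrt{31} \approx 5.5678 i$)
$p m{\left(-55 \right)} = i \sqrt{31} \sqrt{-6 - 55} = i \sqrt{31} \sqrt{-61} = i \sqrt{31} i \sqrt{61} = - \sqrt{1891}$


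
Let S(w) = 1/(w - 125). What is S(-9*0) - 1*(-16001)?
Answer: 2000124/125 ≈ 16001.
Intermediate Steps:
S(w) = 1/(-125 + w)
S(-9*0) - 1*(-16001) = 1/(-125 - 9*0) - 1*(-16001) = 1/(-125 + 0) + 16001 = 1/(-125) + 16001 = -1/125 + 16001 = 2000124/125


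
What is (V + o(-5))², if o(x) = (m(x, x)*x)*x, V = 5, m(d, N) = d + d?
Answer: 60025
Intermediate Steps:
m(d, N) = 2*d
o(x) = 2*x³ (o(x) = ((2*x)*x)*x = (2*x²)*x = 2*x³)
(V + o(-5))² = (5 + 2*(-5)³)² = (5 + 2*(-125))² = (5 - 250)² = (-245)² = 60025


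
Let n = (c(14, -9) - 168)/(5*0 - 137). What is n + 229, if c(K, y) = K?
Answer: 31527/137 ≈ 230.12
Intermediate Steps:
n = 154/137 (n = (14 - 168)/(5*0 - 137) = -154/(0 - 137) = -154/(-137) = -154*(-1/137) = 154/137 ≈ 1.1241)
n + 229 = 154/137 + 229 = 31527/137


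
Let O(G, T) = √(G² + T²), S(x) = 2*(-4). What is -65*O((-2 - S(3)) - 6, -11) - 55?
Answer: -770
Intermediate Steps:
S(x) = -8
-65*O((-2 - S(3)) - 6, -11) - 55 = -65*√(((-2 - 1*(-8)) - 6)² + (-11)²) - 55 = -65*√(((-2 + 8) - 6)² + 121) - 55 = -65*√((6 - 6)² + 121) - 55 = -65*√(0² + 121) - 55 = -65*√(0 + 121) - 55 = -65*√121 - 55 = -65*11 - 55 = -715 - 55 = -770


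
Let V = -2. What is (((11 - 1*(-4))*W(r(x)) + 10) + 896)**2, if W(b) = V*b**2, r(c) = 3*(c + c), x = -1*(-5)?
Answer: 680896836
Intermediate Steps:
x = 5
r(c) = 6*c (r(c) = 3*(2*c) = 6*c)
W(b) = -2*b**2
(((11 - 1*(-4))*W(r(x)) + 10) + 896)**2 = (((11 - 1*(-4))*(-2*(6*5)**2) + 10) + 896)**2 = (((11 + 4)*(-2*30**2) + 10) + 896)**2 = ((15*(-2*900) + 10) + 896)**2 = ((15*(-1800) + 10) + 896)**2 = ((-27000 + 10) + 896)**2 = (-26990 + 896)**2 = (-26094)**2 = 680896836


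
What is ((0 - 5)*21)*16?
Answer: -1680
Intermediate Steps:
((0 - 5)*21)*16 = -5*21*16 = -105*16 = -1680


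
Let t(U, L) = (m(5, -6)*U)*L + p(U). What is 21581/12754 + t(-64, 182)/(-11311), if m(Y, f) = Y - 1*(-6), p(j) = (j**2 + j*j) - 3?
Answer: 253400671/20608642 ≈ 12.296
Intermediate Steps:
p(j) = -3 + 2*j**2 (p(j) = (j**2 + j**2) - 3 = 2*j**2 - 3 = -3 + 2*j**2)
m(Y, f) = 6 + Y (m(Y, f) = Y + 6 = 6 + Y)
t(U, L) = -3 + 2*U**2 + 11*L*U (t(U, L) = ((6 + 5)*U)*L + (-3 + 2*U**2) = (11*U)*L + (-3 + 2*U**2) = 11*L*U + (-3 + 2*U**2) = -3 + 2*U**2 + 11*L*U)
21581/12754 + t(-64, 182)/(-11311) = 21581/12754 + (-3 + 2*(-64)**2 + 11*182*(-64))/(-11311) = 21581*(1/12754) + (-3 + 2*4096 - 128128)*(-1/11311) = 3083/1822 + (-3 + 8192 - 128128)*(-1/11311) = 3083/1822 - 119939*(-1/11311) = 3083/1822 + 119939/11311 = 253400671/20608642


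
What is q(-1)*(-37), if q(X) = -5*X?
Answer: -185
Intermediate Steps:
q(-1)*(-37) = -5*(-1)*(-37) = 5*(-37) = -185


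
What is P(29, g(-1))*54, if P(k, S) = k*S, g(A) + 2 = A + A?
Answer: -6264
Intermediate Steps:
g(A) = -2 + 2*A (g(A) = -2 + (A + A) = -2 + 2*A)
P(k, S) = S*k
P(29, g(-1))*54 = ((-2 + 2*(-1))*29)*54 = ((-2 - 2)*29)*54 = -4*29*54 = -116*54 = -6264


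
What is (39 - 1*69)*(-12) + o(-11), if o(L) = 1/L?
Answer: 3959/11 ≈ 359.91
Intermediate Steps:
(39 - 1*69)*(-12) + o(-11) = (39 - 1*69)*(-12) + 1/(-11) = (39 - 69)*(-12) - 1/11 = -30*(-12) - 1/11 = 360 - 1/11 = 3959/11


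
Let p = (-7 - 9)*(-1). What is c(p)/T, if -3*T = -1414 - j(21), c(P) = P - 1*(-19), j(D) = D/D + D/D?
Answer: 35/472 ≈ 0.074153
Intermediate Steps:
j(D) = 2 (j(D) = 1 + 1 = 2)
p = 16 (p = -16*(-1) = 16)
c(P) = 19 + P (c(P) = P + 19 = 19 + P)
T = 472 (T = -(-1414 - 1*2)/3 = -(-1414 - 2)/3 = -1/3*(-1416) = 472)
c(p)/T = (19 + 16)/472 = 35*(1/472) = 35/472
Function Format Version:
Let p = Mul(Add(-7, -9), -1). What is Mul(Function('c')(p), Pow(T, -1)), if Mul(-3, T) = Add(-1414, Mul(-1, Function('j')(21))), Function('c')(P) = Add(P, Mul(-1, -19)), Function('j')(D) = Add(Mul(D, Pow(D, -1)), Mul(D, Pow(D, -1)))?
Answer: Rational(35, 472) ≈ 0.074153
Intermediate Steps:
Function('j')(D) = 2 (Function('j')(D) = Add(1, 1) = 2)
p = 16 (p = Mul(-16, -1) = 16)
Function('c')(P) = Add(19, P) (Function('c')(P) = Add(P, 19) = Add(19, P))
T = 472 (T = Mul(Rational(-1, 3), Add(-1414, Mul(-1, 2))) = Mul(Rational(-1, 3), Add(-1414, -2)) = Mul(Rational(-1, 3), -1416) = 472)
Mul(Function('c')(p), Pow(T, -1)) = Mul(Add(19, 16), Pow(472, -1)) = Mul(35, Rational(1, 472)) = Rational(35, 472)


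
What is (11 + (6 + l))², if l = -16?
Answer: 1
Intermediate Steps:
(11 + (6 + l))² = (11 + (6 - 16))² = (11 - 10)² = 1² = 1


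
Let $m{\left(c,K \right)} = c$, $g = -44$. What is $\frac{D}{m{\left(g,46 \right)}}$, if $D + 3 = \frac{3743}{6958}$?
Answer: $\frac{17131}{306152} \approx 0.055956$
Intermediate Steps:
$D = - \frac{17131}{6958}$ ($D = -3 + \frac{3743}{6958} = - \frac{17131}{6958} \approx -2.4621$)
$\frac{D}{m{\left(g,46 \right)}} = - \frac{17131}{6958 \left(-44\right)} = \left(- \frac{17131}{6958}\right) \left(- \frac{1}{44}\right) = \frac{17131}{306152}$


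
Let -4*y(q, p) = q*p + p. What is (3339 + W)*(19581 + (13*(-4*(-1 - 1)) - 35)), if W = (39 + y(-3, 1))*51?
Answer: 105196275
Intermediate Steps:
y(q, p) = -p/4 - p*q/4 (y(q, p) = -(q*p + p)/4 = -(p*q + p)/4 = -(p + p*q)/4 = -p/4 - p*q/4)
W = 4029/2 (W = (39 - 1/4*1*(1 - 3))*51 = (39 - 1/4*1*(-2))*51 = (39 + 1/2)*51 = (79/2)*51 = 4029/2 ≈ 2014.5)
(3339 + W)*(19581 + (13*(-4*(-1 - 1)) - 35)) = (3339 + 4029/2)*(19581 + (13*(-4*(-1 - 1)) - 35)) = 10707*(19581 + (13*(-4*(-2)) - 35))/2 = 10707*(19581 + (13*8 - 35))/2 = 10707*(19581 + (104 - 35))/2 = 10707*(19581 + 69)/2 = (10707/2)*19650 = 105196275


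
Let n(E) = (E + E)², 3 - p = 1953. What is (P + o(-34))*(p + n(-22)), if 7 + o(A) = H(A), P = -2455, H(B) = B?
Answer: 34944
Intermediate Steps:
p = -1950 (p = 3 - 1*1953 = 3 - 1953 = -1950)
n(E) = 4*E² (n(E) = (2*E)² = 4*E²)
o(A) = -7 + A
(P + o(-34))*(p + n(-22)) = (-2455 + (-7 - 34))*(-1950 + 4*(-22)²) = (-2455 - 41)*(-1950 + 4*484) = -2496*(-1950 + 1936) = -2496*(-14) = 34944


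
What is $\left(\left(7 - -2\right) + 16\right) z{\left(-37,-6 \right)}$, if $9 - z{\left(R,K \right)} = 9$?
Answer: $0$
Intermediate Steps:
$z{\left(R,K \right)} = 0$ ($z{\left(R,K \right)} = 9 - 9 = 0$)
$\left(\left(7 - -2\right) + 16\right) z{\left(-37,-6 \right)} = \left(\left(7 - -2\right) + 16\right) 0 = \left(\left(7 + \left(-7 + 9\right)\right) + 16\right) 0 = \left(\left(7 + 2\right) + 16\right) 0 = \left(9 + 16\right) 0 = 25 \cdot 0 = 0$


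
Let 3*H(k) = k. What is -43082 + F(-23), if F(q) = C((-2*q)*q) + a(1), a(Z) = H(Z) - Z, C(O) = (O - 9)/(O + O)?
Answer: -273485567/6348 ≈ -43082.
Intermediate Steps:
H(k) = k/3
C(O) = (-9 + O)/(2*O) (C(O) = (-9 + O)/((2*O)) = (-9 + O)*(1/(2*O)) = (-9 + O)/(2*O))
a(Z) = -2*Z/3 (a(Z) = Z/3 - Z = -2*Z/3)
F(q) = -⅔ - (-9 - 2*q²)/(4*q²) (F(q) = (-9 + (-2*q)*q)/(2*(((-2*q)*q))) - ⅔*1 = (-9 - 2*q²)/(2*((-2*q²))) - ⅔ = (-1/(2*q²))*(-9 - 2*q²)/2 - ⅔ = -(-9 - 2*q²)/(4*q²) - ⅔ = -⅔ - (-9 - 2*q²)/(4*q²))
-43082 + F(-23) = -43082 + (-⅙ + (9/4)/(-23)²) = -43082 + (-⅙ + (9/4)*(1/529)) = -43082 + (-⅙ + 9/2116) = -43082 - 1031/6348 = -273485567/6348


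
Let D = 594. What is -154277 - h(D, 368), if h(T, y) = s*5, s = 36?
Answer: -154457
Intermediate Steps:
h(T, y) = 180 (h(T, y) = 36*5 = 180)
-154277 - h(D, 368) = -154277 - 1*180 = -154277 - 180 = -154457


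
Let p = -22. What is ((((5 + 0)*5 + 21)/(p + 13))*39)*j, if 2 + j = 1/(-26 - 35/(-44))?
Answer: 450892/1109 ≈ 406.58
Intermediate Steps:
j = -2262/1109 (j = -2 + 1/(-26 - 35/(-44)) = -2 + 1/(-26 - 35*(-1/44)) = -2 + 1/(-26 + 35/44) = -2 + 1/(-1109/44) = -2 - 44/1109 = -2262/1109 ≈ -2.0397)
((((5 + 0)*5 + 21)/(p + 13))*39)*j = ((((5 + 0)*5 + 21)/(-22 + 13))*39)*(-2262/1109) = (((5*5 + 21)/(-9))*39)*(-2262/1109) = (((25 + 21)*(-⅑))*39)*(-2262/1109) = ((46*(-⅑))*39)*(-2262/1109) = -46/9*39*(-2262/1109) = -598/3*(-2262/1109) = 450892/1109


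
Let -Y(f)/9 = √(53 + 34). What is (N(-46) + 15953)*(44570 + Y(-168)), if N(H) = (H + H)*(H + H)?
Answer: 1088265690 - 219753*√87 ≈ 1.0862e+9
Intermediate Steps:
N(H) = 4*H² (N(H) = (2*H)*(2*H) = 4*H²)
Y(f) = -9*√87 (Y(f) = -9*√(53 + 34) = -9*√87)
(N(-46) + 15953)*(44570 + Y(-168)) = (4*(-46)² + 15953)*(44570 - 9*√87) = (4*2116 + 15953)*(44570 - 9*√87) = (8464 + 15953)*(44570 - 9*√87) = 24417*(44570 - 9*√87) = 1088265690 - 219753*√87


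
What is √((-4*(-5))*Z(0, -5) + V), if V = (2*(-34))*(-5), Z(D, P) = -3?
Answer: 2*√70 ≈ 16.733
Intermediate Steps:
V = 340 (V = -68*(-5) = 340)
√((-4*(-5))*Z(0, -5) + V) = √(-4*(-5)*(-3) + 340) = √(20*(-3) + 340) = √(-60 + 340) = √280 = 2*√70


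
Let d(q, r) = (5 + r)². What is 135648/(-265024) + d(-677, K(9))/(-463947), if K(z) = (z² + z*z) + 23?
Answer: -2265651533/3842409054 ≈ -0.58964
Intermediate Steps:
K(z) = 23 + 2*z² (K(z) = (z² + z²) + 23 = 2*z² + 23 = 23 + 2*z²)
135648/(-265024) + d(-677, K(9))/(-463947) = 135648/(-265024) + (5 + (23 + 2*9²))²/(-463947) = 135648*(-1/265024) + (5 + (23 + 2*81))²*(-1/463947) = -4239/8282 + (5 + (23 + 162))²*(-1/463947) = -4239/8282 + (5 + 185)²*(-1/463947) = -4239/8282 + 190²*(-1/463947) = -4239/8282 + 36100*(-1/463947) = -4239/8282 - 36100/463947 = -2265651533/3842409054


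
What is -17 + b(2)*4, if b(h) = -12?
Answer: -65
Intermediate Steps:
-17 + b(2)*4 = -17 - 12*4 = -17 - 48 = -65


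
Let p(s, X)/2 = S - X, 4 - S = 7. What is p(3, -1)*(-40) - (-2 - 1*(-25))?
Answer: 137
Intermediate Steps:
S = -3 (S = 4 - 1*7 = 4 - 7 = -3)
p(s, X) = -6 - 2*X (p(s, X) = 2*(-3 - X) = -6 - 2*X)
p(3, -1)*(-40) - (-2 - 1*(-25)) = (-6 - 2*(-1))*(-40) - (-2 - 1*(-25)) = (-6 + 2)*(-40) - (-2 + 25) = -4*(-40) - 1*23 = 160 - 23 = 137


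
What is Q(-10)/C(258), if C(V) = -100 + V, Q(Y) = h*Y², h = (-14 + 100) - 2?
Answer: 4200/79 ≈ 53.165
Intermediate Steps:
h = 84 (h = 86 - 2 = 84)
Q(Y) = 84*Y²
Q(-10)/C(258) = (84*(-10)²)/(-100 + 258) = (84*100)/158 = 8400*(1/158) = 4200/79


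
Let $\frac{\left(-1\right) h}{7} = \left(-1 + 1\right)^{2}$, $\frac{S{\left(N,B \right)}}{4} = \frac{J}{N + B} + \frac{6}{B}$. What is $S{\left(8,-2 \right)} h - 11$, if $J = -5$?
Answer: $-11$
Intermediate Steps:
$S{\left(N,B \right)} = - \frac{20}{B + N} + \frac{24}{B}$ ($S{\left(N,B \right)} = 4 \left(- \frac{5}{N + B} + \frac{6}{B}\right) = 4 \left(- \frac{5}{B + N} + \frac{6}{B}\right) = - \frac{20}{B + N} + \frac{24}{B}$)
$h = 0$ ($h = - 7 \left(-1 + 1\right)^{2} = - 7 \cdot 0^{2} = \left(-7\right) 0 = 0$)
$S{\left(8,-2 \right)} h - 11 = \frac{4 \left(-2 + 6 \cdot 8\right)}{\left(-2\right) \left(-2 + 8\right)} 0 - 11 = 4 \left(- \frac{1}{2}\right) \frac{1}{6} \left(-2 + 48\right) 0 - 11 = 4 \left(- \frac{1}{2}\right) \frac{1}{6} \cdot 46 \cdot 0 - 11 = \left(- \frac{46}{3}\right) 0 - 11 = 0 - 11 = -11$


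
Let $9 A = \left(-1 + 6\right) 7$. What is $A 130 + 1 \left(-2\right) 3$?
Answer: $\frac{4496}{9} \approx 499.56$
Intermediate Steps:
$A = \frac{35}{9}$ ($A = \frac{\left(-1 + 6\right) 7}{9} = \frac{5 \cdot 7}{9} = \frac{1}{9} \cdot 35 = \frac{35}{9} \approx 3.8889$)
$A 130 + 1 \left(-2\right) 3 = \frac{35}{9} \cdot 130 + 1 \left(-2\right) 3 = \frac{4550}{9} - 6 = \frac{4496}{9}$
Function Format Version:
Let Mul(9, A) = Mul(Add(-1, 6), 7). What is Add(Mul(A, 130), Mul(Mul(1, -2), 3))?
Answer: Rational(4496, 9) ≈ 499.56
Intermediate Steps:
A = Rational(35, 9) (A = Mul(Rational(1, 9), Mul(Add(-1, 6), 7)) = Mul(Rational(1, 9), Mul(5, 7)) = Mul(Rational(1, 9), 35) = Rational(35, 9) ≈ 3.8889)
Add(Mul(A, 130), Mul(Mul(1, -2), 3)) = Add(Mul(Rational(35, 9), 130), Mul(Mul(1, -2), 3)) = Add(Rational(4550, 9), Mul(-2, 3)) = Add(Rational(4550, 9), -6) = Rational(4496, 9)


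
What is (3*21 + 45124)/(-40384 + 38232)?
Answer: -45187/2152 ≈ -20.998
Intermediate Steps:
(3*21 + 45124)/(-40384 + 38232) = (63 + 45124)/(-2152) = 45187*(-1/2152) = -45187/2152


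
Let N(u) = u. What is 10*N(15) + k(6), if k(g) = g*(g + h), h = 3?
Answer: 204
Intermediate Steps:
k(g) = g*(3 + g) (k(g) = g*(g + 3) = g*(3 + g))
10*N(15) + k(6) = 10*15 + 6*(3 + 6) = 150 + 6*9 = 150 + 54 = 204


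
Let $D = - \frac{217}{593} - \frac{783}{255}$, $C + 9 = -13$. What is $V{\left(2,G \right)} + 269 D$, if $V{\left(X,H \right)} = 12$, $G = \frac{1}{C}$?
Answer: $- \frac{45990782}{50405} \approx -912.42$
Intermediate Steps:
$C = -22$ ($C = -9 - 13 = -22$)
$G = - \frac{1}{22}$ ($G = \frac{1}{-22} = - \frac{1}{22} \approx -0.045455$)
$D = - \frac{173218}{50405}$ ($D = \left(-217\right) \frac{1}{593} - \frac{261}{85} = - \frac{217}{593} - \frac{261}{85} = - \frac{173218}{50405} \approx -3.4365$)
$V{\left(2,G \right)} + 269 D = 12 + 269 \left(- \frac{173218}{50405}\right) = 12 - \frac{46595642}{50405} = - \frac{45990782}{50405}$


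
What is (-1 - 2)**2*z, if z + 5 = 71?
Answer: 594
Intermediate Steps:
z = 66 (z = -5 + 71 = 66)
(-1 - 2)**2*z = (-1 - 2)**2*66 = (-3)**2*66 = 9*66 = 594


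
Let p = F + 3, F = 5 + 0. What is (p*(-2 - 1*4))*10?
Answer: -480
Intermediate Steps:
F = 5
p = 8 (p = 5 + 3 = 8)
(p*(-2 - 1*4))*10 = (8*(-2 - 1*4))*10 = (8*(-2 - 4))*10 = (8*(-6))*10 = -48*10 = -480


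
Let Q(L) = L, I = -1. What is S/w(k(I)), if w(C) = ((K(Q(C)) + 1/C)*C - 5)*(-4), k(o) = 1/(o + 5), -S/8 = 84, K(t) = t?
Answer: -128/3 ≈ -42.667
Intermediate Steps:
S = -672 (S = -8*84 = -672)
k(o) = 1/(5 + o)
w(C) = 20 - 4*C*(C + 1/C) (w(C) = ((C + 1/C)*C - 5)*(-4) = (C*(C + 1/C) - 5)*(-4) = (-5 + C*(C + 1/C))*(-4) = 20 - 4*C*(C + 1/C))
S/w(k(I)) = -672/(16 - 4/(5 - 1)**2) = -672/(16 - 4*(1/4)**2) = -672/(16 - 4*1/16) = -672/(16 - 1/4) = -672/63/4 = -672*4/63 = -128/3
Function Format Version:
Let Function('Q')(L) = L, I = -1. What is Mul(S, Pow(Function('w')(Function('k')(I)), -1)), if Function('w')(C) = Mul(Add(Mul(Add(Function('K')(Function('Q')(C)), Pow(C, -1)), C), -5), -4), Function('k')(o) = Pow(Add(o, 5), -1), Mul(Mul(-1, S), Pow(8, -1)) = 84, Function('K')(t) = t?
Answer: Rational(-128, 3) ≈ -42.667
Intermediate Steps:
S = -672 (S = Mul(-8, 84) = -672)
Function('k')(o) = Pow(Add(5, o), -1)
Function('w')(C) = Add(20, Mul(-4, C, Add(C, Pow(C, -1)))) (Function('w')(C) = Mul(Add(Mul(Add(C, Pow(C, -1)), C), -5), -4) = Mul(Add(Mul(C, Add(C, Pow(C, -1))), -5), -4) = Mul(Add(-5, Mul(C, Add(C, Pow(C, -1)))), -4) = Add(20, Mul(-4, C, Add(C, Pow(C, -1)))))
Mul(S, Pow(Function('w')(Function('k')(I)), -1)) = Mul(-672, Pow(Add(16, Mul(-4, Pow(Pow(Add(5, -1), -1), 2))), -1)) = Mul(-672, Pow(Add(16, Mul(-4, Pow(Pow(4, -1), 2))), -1)) = Mul(-672, Pow(Add(16, Mul(-4, Pow(Rational(1, 4), 2))), -1)) = Mul(-672, Pow(Add(16, Mul(-4, Rational(1, 16))), -1)) = Mul(-672, Pow(Add(16, Rational(-1, 4)), -1)) = Mul(-672, Pow(Rational(63, 4), -1)) = Mul(-672, Rational(4, 63)) = Rational(-128, 3)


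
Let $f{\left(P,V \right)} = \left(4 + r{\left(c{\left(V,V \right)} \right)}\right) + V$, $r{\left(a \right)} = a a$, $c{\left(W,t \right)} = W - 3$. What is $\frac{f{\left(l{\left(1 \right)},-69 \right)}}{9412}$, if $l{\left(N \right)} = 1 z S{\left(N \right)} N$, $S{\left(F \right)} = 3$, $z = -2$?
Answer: $\frac{5119}{9412} \approx 0.54388$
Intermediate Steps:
$c{\left(W,t \right)} = -3 + W$
$r{\left(a \right)} = a^{2}$
$l{\left(N \right)} = - 6 N$ ($l{\left(N \right)} = 1 \left(-2\right) 3 N = 1 \left(- 6 N\right) = - 6 N$)
$f{\left(P,V \right)} = 4 + V + \left(-3 + V\right)^{2}$ ($f{\left(P,V \right)} = \left(4 + \left(-3 + V\right)^{2}\right) + V = 4 + V + \left(-3 + V\right)^{2}$)
$\frac{f{\left(l{\left(1 \right)},-69 \right)}}{9412} = \frac{4 - 69 + \left(-3 - 69\right)^{2}}{9412} = \left(4 - 69 + \left(-72\right)^{2}\right) \frac{1}{9412} = \left(4 - 69 + 5184\right) \frac{1}{9412} = 5119 \cdot \frac{1}{9412} = \frac{5119}{9412}$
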